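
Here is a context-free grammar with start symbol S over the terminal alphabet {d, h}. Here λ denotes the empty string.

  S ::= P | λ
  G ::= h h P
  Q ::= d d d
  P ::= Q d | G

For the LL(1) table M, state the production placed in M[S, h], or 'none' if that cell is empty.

FIRST(G): from G::=h h P we get {h}. So FIRST(G) = {h}.
FIRST(Q): from Q::=d d d we get {d}. So FIRST(Q) = {d}.
FIRST(P): from P::=Q d we get {d}; from P::=G we get {h}. So FIRST(P) = {d, h}.
FIRST(S): from S::=P we get {d, h}; from S::=λ we get {λ}. So FIRST(S) = {λ, d, h}.
FOLLOW(S) includes $ since S is the start symbol.
FOLLOW(S): S appears on no right-hand side. Thus FOLLOW(S) = {$}.
For S ::= P: FIRST(P) = {d, h}, so it goes in M[S, t] for t ∈ {d, h}.
For S ::= λ: FIRST(λ) = {λ}, so it goes in M[S, t] for t ∈ {}; since λ ∈ FIRST, also for every t ∈ FOLLOW(S) = {$}.

S ::= P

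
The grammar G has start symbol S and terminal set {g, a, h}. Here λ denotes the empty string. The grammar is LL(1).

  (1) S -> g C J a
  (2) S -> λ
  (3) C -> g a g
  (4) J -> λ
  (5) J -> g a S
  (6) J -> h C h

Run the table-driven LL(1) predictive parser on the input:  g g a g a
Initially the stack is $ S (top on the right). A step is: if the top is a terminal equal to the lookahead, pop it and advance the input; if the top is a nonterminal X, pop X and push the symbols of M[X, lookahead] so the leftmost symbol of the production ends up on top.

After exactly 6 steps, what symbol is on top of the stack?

J

     Stack        Input        Action
  1  $ S          g g a g a $  expand S -> g C J a
  2  $ a J C g    g g a g a $  match g
  3  $ a J C      g a g a $    expand C -> g a g
  4  $ a J g a g  g a g a $    match g
  5  $ a J g a    a g a $      match a
  6  $ a J g      g a $        match g
Stack after step 6: $ a J (top = J).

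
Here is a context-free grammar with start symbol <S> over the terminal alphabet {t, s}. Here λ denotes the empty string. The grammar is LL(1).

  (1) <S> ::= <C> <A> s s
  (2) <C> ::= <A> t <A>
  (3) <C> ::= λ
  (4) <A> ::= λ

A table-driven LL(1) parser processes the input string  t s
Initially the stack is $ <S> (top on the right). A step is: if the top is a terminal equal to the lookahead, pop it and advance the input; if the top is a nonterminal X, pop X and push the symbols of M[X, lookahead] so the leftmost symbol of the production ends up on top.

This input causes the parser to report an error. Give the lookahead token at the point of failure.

$

     Stack                Input  Action
  1  $ <S>                t s $  expand <S> ::= <C> <A> s s
  2  $ s s <A> <C>        t s $  expand <C> ::= <A> t <A>
  3  $ s s <A> <A> t <A>  t s $  expand <A> ::= λ
  4  $ s s <A> <A> t      t s $  match t
  5  $ s s <A> <A>        s $    expand <A> ::= λ
  6  $ s s <A>            s $    expand <A> ::= λ
  7  $ s s                s $    match s
  8  $ s                  $      error: top is terminal s but lookahead is $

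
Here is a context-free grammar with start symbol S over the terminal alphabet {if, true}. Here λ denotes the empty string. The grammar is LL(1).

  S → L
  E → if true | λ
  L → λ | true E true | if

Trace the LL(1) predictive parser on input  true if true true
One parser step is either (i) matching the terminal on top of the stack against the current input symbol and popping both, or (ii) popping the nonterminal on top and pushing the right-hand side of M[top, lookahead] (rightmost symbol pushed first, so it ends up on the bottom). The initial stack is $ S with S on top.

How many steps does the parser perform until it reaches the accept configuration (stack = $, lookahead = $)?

7

     Stack           Input                Action
  1  $ S             true if true true $  expand S → L
  2  $ L             true if true true $  expand L → true E true
  3  $ true E true   true if true true $  match true
  4  $ true E        if true true $       expand E → if true
  5  $ true true if  if true true $       match if
  6  $ true true     true true $          match true
  7  $ true          true $               match true
Accept reached after 7 steps.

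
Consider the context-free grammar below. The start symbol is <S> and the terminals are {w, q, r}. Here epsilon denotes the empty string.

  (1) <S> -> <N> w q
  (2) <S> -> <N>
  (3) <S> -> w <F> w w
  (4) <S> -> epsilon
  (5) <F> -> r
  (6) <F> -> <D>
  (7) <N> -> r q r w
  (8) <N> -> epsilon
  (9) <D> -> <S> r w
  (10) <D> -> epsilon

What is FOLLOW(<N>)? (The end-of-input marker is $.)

FIRST(<N>): from <N>->r q r w we get {r}; from <N>->epsilon we get {epsilon}. So FIRST(<N>) = {epsilon, r}.
FIRST(<S>): from <S>-><N> w q we get {r, w}; from <S>-><N> we get {epsilon, r}; from <S>->w <F> w w we get {w}; from <S>->epsilon we get {epsilon}. So FIRST(<S>) = {epsilon, r, w}.
FIRST(<D>): from <D>-><S> r w we get {r, w}; from <D>->epsilon we get {epsilon}. So FIRST(<D>) = {epsilon, r, w}.
FIRST(<F>): from <F>->r we get {r}; from <F>-><D> we get {epsilon, r, w}. So FIRST(<F>) = {epsilon, r, w}.
FOLLOW(<S>) includes $ since <S> is the start symbol.
FOLLOW(<S>): in <D>-><S> r w, <S> is followed by r w with FIRST {r}. Thus FOLLOW(<S>) = {$, r}.
FOLLOW(<F>): in <S>->w <F> w w, <F> is followed by w w with FIRST {w}. Thus FOLLOW(<F>) = {w}.
FOLLOW(<N>): in <S>-><N> w q, <N> is followed by w q with FIRST {w}; in <S>-><N>, the suffix after <N> is empty, so FOLLOW(<N>) ⊇ FOLLOW(<S>) = {$, r}. Thus FOLLOW(<N>) = {$, r, w}.
FOLLOW(<D>): in <F>-><D>, the suffix after <D> is empty, so FOLLOW(<D>) ⊇ FOLLOW(<F>) = {w}. Thus FOLLOW(<D>) = {w}.

{$, r, w}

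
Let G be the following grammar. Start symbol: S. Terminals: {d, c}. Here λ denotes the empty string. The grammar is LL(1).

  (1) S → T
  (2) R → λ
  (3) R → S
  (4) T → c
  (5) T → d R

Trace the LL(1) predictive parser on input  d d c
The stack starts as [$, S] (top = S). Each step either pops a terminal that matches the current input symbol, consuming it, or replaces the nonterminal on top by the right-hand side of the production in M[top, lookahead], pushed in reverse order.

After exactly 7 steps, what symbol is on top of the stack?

R

step 1: stack=$ S  input=d d c $  — expand S → T
step 2: stack=$ T  input=d d c $  — expand T → d R
step 3: stack=$ R d  input=d d c $  — match d
step 4: stack=$ R  input=d c $  — expand R → S
step 5: stack=$ S  input=d c $  — expand S → T
step 6: stack=$ T  input=d c $  — expand T → d R
step 7: stack=$ R d  input=d c $  — match d
Stack after step 7: $ R (top = R).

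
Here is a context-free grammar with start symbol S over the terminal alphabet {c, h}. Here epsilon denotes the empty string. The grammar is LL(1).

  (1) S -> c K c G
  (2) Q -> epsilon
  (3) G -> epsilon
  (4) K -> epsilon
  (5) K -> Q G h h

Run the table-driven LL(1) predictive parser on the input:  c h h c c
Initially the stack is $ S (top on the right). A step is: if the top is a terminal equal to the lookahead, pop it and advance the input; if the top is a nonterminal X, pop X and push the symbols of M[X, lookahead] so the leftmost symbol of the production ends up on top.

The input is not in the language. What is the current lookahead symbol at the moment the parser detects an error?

c

step 1: stack=$ S  input=c h h c c $  — expand S -> c K c G
step 2: stack=$ G c K c  input=c h h c c $  — match c
step 3: stack=$ G c K  input=h h c c $  — expand K -> Q G h h
step 4: stack=$ G c h h G Q  input=h h c c $  — expand Q -> epsilon
step 5: stack=$ G c h h G  input=h h c c $  — expand G -> epsilon
step 6: stack=$ G c h h  input=h h c c $  — match h
step 7: stack=$ G c h  input=h c c $  — match h
step 8: stack=$ G c  input=c c $  — match c
step 9: stack=$ G  input=c $  — error: M[G, c] is empty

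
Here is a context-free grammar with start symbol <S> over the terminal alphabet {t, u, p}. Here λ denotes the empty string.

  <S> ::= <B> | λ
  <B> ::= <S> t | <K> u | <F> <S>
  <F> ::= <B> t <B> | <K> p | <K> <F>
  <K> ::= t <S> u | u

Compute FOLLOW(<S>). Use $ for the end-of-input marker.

FIRST(<K>) = {t, u}
FIRST(<S>) = {λ, t, u}  (via <B>)
FIRST(<B>) = {t, u}  (via <S> t, <K> u, <F> <S>)
FIRST(<F>) = {t, u}  (via <B> t <B>, <K> p, <K> <F>)
FOLLOW(<S>) includes $ since <S> is the start symbol.
FOLLOW(<K>): in <B>::=<K> u, <K> is followed by u with FIRST {u}; in <F>::=<K> p, <K> is followed by p with FIRST {p}; in <F>::=<K> <F>, <K> is followed by <F> with FIRST {t, u}. Thus FOLLOW(<K>) = {p, t, u}.
FOLLOW(<S>): in <B>::=<S> t, <S> is followed by t with FIRST {t}; in <B>::=<F> <S>, the suffix after <S> is empty, so FOLLOW(<S>) ⊇ FOLLOW(<B>) = {$, t, u}; in <K>::=t <S> u, <S> is followed by u with FIRST {u}. Thus FOLLOW(<S>) = {$, t, u}.
FOLLOW(<B>): in <S>::=<B>, the suffix after <B> is empty, so FOLLOW(<B>) ⊇ FOLLOW(<S>) = {$, t, u}; in <F>::=<B> t <B> (occurrence 1), <B> is followed by t <B> with FIRST {t}; in <F>::=<B> t <B> (occurrence 2), the suffix after <B> is empty, so FOLLOW(<B>) ⊇ FOLLOW(<F>) = {$, t, u}. Thus FOLLOW(<B>) = {$, t, u}.
FOLLOW(<F>): in <B>::=<F> <S>, <F> is followed by <S> with FIRST {λ, t, u}; in <B>::=<F> <S>, the suffix after <F> is nullable, so FOLLOW(<F>) ⊇ FOLLOW(<B>) = {$, t, u}; in <F>::=<K> <F>, the suffix after <F> is empty (adds nothing new). Thus FOLLOW(<F>) = {$, t, u}.

{$, t, u}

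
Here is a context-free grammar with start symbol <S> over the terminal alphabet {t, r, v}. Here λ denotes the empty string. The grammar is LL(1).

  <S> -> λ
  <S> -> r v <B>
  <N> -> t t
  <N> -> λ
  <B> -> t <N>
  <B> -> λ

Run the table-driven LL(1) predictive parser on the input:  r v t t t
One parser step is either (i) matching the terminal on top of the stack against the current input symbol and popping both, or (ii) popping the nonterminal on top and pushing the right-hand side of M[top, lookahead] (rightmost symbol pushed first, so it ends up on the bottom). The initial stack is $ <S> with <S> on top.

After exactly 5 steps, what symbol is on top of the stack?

<N>

step 1: stack=$ <S>  input=r v t t t $  — expand <S> -> r v <B>
step 2: stack=$ <B> v r  input=r v t t t $  — match r
step 3: stack=$ <B> v  input=v t t t $  — match v
step 4: stack=$ <B>  input=t t t $  — expand <B> -> t <N>
step 5: stack=$ <N> t  input=t t t $  — match t
Stack after step 5: $ <N> (top = <N>).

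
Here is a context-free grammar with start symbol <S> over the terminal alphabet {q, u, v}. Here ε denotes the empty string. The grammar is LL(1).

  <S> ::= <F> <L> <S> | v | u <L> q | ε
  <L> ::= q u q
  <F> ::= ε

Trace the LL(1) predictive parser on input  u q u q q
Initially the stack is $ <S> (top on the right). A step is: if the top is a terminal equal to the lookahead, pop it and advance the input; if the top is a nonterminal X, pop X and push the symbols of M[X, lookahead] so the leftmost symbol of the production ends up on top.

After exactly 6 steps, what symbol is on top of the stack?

step 1: stack=$ <S>  input=u q u q q $  — expand <S> ::= u <L> q
step 2: stack=$ q <L> u  input=u q u q q $  — match u
step 3: stack=$ q <L>  input=q u q q $  — expand <L> ::= q u q
step 4: stack=$ q q u q  input=q u q q $  — match q
step 5: stack=$ q q u  input=u q q $  — match u
step 6: stack=$ q q  input=q q $  — match q
Stack after step 6: $ q (top = q).

q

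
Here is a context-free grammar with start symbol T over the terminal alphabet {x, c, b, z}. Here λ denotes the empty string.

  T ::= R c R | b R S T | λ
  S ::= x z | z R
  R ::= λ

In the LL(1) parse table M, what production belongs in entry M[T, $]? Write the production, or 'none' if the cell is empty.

T ::= λ

FIRST(S): from S::=x z we get {x}; from S::=z R we get {z}. So FIRST(S) = {x, z}.
FIRST(R): from R::=λ we get {λ}. So FIRST(R) = {λ}.
FIRST(T): from T::=R c R we get {c}; from T::=b R S T we get {b}; from T::=λ we get {λ}. So FIRST(T) = {λ, b, c}.
FOLLOW(T) includes $ since T is the start symbol.
FOLLOW(T): in T::=b R S T, the suffix after T is empty (adds nothing new). Thus FOLLOW(T) = {$}.
For T ::= R c R: FIRST(R c R) = {c}, so it goes in M[T, t] for t ∈ {c}.
For T ::= b R S T: FIRST(b R S T) = {b}, so it goes in M[T, t] for t ∈ {b}.
For T ::= λ: FIRST(λ) = {λ}, so it goes in M[T, t] for t ∈ {}; since λ ∈ FIRST, also for every t ∈ FOLLOW(T) = {$}.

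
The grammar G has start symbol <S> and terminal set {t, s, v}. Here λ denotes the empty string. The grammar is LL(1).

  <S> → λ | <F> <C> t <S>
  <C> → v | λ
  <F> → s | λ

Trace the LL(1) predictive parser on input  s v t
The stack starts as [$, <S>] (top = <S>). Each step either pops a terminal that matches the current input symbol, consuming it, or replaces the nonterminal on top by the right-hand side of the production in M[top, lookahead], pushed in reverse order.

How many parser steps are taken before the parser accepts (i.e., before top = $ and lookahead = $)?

7

     Stack            Input    Action
  1  $ <S>            s v t $  expand <S> → <F> <C> t <S>
  2  $ <S> t <C> <F>  s v t $  expand <F> → s
  3  $ <S> t <C> s    s v t $  match s
  4  $ <S> t <C>      v t $    expand <C> → v
  5  $ <S> t v        v t $    match v
  6  $ <S> t          t $      match t
  7  $ <S>            $        expand <S> → λ
Accept reached after 7 steps.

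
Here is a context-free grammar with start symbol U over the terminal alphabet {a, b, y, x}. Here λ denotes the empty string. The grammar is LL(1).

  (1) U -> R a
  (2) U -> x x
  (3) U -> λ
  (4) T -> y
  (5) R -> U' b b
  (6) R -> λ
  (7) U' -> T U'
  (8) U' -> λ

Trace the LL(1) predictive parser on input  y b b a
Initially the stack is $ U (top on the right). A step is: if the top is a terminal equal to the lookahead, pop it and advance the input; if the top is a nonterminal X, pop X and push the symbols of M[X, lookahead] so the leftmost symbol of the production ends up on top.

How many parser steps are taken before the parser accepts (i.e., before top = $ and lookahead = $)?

step 1: stack=$ U  input=y b b a $  — expand U -> R a
step 2: stack=$ a R  input=y b b a $  — expand R -> U' b b
step 3: stack=$ a b b U'  input=y b b a $  — expand U' -> T U'
step 4: stack=$ a b b U' T  input=y b b a $  — expand T -> y
step 5: stack=$ a b b U' y  input=y b b a $  — match y
step 6: stack=$ a b b U'  input=b b a $  — expand U' -> λ
step 7: stack=$ a b b  input=b b a $  — match b
step 8: stack=$ a b  input=b a $  — match b
step 9: stack=$ a  input=a $  — match a
Accept reached after 9 steps.

9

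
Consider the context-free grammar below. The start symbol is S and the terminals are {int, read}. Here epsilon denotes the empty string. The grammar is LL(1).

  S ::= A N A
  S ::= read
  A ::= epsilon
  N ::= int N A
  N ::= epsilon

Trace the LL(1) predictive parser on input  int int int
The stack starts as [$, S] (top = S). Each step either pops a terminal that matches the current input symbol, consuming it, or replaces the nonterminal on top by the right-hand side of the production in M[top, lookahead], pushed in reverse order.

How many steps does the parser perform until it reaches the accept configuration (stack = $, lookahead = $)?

13

      Stack            Input          Action
   1  $ S              int int int $  expand S ::= A N A
   2  $ A N A          int int int $  expand A ::= epsilon
   3  $ A N            int int int $  expand N ::= int N A
   4  $ A A N int      int int int $  match int
   5  $ A A N          int int $      expand N ::= int N A
   6  $ A A A N int    int int $      match int
   7  $ A A A N        int $          expand N ::= int N A
   8  $ A A A A N int  int $          match int
   9  $ A A A A N      $              expand N ::= epsilon
  10  $ A A A A        $              expand A ::= epsilon
  11  $ A A A          $              expand A ::= epsilon
  12  $ A A            $              expand A ::= epsilon
  13  $ A              $              expand A ::= epsilon
Accept reached after 13 steps.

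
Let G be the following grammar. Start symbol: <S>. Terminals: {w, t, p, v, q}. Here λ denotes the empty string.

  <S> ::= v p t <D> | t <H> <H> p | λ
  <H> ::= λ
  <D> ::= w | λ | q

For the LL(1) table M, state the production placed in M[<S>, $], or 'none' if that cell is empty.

FIRST(<S>): from <S>::=v p t <D> we get {v}; from <S>::=t <H> <H> p we get {t}; from <S>::=λ we get {λ}. So FIRST(<S>) = {λ, t, v}.
FIRST(<H>): from <H>::=λ we get {λ}. So FIRST(<H>) = {λ}.
FIRST(<D>): from <D>::=w we get {w}; from <D>::=λ we get {λ}; from <D>::=q we get {q}. So FIRST(<D>) = {λ, q, w}.
FOLLOW(<S>) includes $ since <S> is the start symbol.
FOLLOW(<S>): <S> appears on no right-hand side. Thus FOLLOW(<S>) = {$}.
For <S> ::= v p t <D>: FIRST(v p t <D>) = {v}, so it goes in M[<S>, t] for t ∈ {v}.
For <S> ::= t <H> <H> p: FIRST(t <H> <H> p) = {t}, so it goes in M[<S>, t] for t ∈ {t}.
For <S> ::= λ: FIRST(λ) = {λ}, so it goes in M[<S>, t] for t ∈ {}; since λ ∈ FIRST, also for every t ∈ FOLLOW(<S>) = {$}.

<S> ::= λ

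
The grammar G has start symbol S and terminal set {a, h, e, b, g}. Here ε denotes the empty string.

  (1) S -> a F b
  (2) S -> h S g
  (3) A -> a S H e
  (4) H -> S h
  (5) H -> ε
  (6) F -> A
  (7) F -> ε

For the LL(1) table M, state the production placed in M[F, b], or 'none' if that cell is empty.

FIRST(S): from S->a F b we get {a}; from S->h S g we get {h}. So FIRST(S) = {a, h}.
FIRST(A): from A->a S H e we get {a}. So FIRST(A) = {a}.
FIRST(H): from H->S h we get {a, h}; from H->ε we get {ε}. So FIRST(H) = {ε, a, h}.
FIRST(F): from F->A we get {a}; from F->ε we get {ε}. So FIRST(F) = {ε, a}.
FOLLOW(S) includes $ since S is the start symbol.
FOLLOW(F): in S->a F b, F is followed by b with FIRST {b}. Thus FOLLOW(F) = {b}.
For F -> A: FIRST(A) = {a}, so it goes in M[F, t] for t ∈ {a}.
For F -> ε: FIRST(ε) = {ε}, so it goes in M[F, t] for t ∈ {}; since ε ∈ FIRST, also for every t ∈ FOLLOW(F) = {b}.

F -> ε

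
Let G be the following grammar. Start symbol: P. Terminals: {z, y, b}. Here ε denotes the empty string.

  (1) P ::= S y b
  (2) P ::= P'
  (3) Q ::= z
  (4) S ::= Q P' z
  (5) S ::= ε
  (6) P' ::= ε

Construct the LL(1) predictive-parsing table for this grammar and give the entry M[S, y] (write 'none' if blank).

S ::= ε

FIRST(Q) = {z}
FIRST(P') = {ε}
FIRST(S) = {ε, z}  (via Q P' z)
FIRST(P) = {ε, y, z}  (via S y b, P')
FOLLOW(P) includes $ since P is the start symbol.
FOLLOW(S): in P::=S y b, S is followed by y b with FIRST {y}. Thus FOLLOW(S) = {y}.
For S ::= Q P' z: FIRST(Q P' z) = {z}, so it goes in M[S, t] for t ∈ {z}.
For S ::= ε: FIRST(ε) = {ε}, so it goes in M[S, t] for t ∈ {}; since ε ∈ FIRST, also for every t ∈ FOLLOW(S) = {y}.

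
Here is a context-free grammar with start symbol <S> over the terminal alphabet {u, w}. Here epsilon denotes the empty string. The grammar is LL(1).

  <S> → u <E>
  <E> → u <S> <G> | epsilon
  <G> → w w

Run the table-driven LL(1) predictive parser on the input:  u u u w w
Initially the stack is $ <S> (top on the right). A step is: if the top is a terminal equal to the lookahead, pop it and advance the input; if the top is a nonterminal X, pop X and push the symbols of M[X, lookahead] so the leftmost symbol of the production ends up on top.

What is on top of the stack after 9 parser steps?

w

     Stack        Input        Action
  1  $ <S>        u u u w w $  expand <S> → u <E>
  2  $ <E> u      u u u w w $  match u
  3  $ <E>        u u w w $    expand <E> → u <S> <G>
  4  $ <G> <S> u  u u w w $    match u
  5  $ <G> <S>    u w w $      expand <S> → u <E>
  6  $ <G> <E> u  u w w $      match u
  7  $ <G> <E>    w w $        expand <E> → epsilon
  8  $ <G>        w w $        expand <G> → w w
  9  $ w w        w w $        match w
Stack after step 9: $ w (top = w).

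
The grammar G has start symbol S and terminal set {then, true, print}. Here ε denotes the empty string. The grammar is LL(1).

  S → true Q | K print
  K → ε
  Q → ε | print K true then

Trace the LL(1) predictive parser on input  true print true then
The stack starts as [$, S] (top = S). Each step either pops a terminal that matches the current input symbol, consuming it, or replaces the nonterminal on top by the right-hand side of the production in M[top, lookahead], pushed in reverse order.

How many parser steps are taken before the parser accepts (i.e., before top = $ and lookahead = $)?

7

     Stack                Input                   Action
  1  $ S                  true print true then $  expand S → true Q
  2  $ Q true             true print true then $  match true
  3  $ Q                  print true then $       expand Q → print K true then
  4  $ then true K print  print true then $       match print
  5  $ then true K        true then $             expand K → ε
  6  $ then true          true then $             match true
  7  $ then               then $                  match then
Accept reached after 7 steps.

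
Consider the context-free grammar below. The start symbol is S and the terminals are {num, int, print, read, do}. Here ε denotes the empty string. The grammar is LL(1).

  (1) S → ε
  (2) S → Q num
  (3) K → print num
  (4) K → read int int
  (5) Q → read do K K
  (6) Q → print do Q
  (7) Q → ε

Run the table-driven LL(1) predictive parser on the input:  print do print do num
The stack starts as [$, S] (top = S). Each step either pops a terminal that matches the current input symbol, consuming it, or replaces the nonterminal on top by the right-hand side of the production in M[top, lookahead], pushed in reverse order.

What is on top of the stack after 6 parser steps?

do

     Stack             Input                    Action
  1  $ S               print do print do num $  expand S → Q num
  2  $ num Q           print do print do num $  expand Q → print do Q
  3  $ num Q do print  print do print do num $  match print
  4  $ num Q do        do print do num $        match do
  5  $ num Q           print do num $           expand Q → print do Q
  6  $ num Q do print  print do num $           match print
Stack after step 6: $ num Q do (top = do).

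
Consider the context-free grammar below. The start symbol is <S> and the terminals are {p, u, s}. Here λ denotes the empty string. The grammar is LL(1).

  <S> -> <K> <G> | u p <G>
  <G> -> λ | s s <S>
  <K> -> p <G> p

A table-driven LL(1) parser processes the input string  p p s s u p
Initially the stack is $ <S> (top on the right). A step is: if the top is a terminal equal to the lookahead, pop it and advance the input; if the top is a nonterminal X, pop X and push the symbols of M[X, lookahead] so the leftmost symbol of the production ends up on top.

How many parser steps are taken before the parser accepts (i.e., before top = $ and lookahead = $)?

step 1: stack=$ <S>  input=p p s s u p $  — expand <S> -> <K> <G>
step 2: stack=$ <G> <K>  input=p p s s u p $  — expand <K> -> p <G> p
step 3: stack=$ <G> p <G> p  input=p p s s u p $  — match p
step 4: stack=$ <G> p <G>  input=p s s u p $  — expand <G> -> λ
step 5: stack=$ <G> p  input=p s s u p $  — match p
step 6: stack=$ <G>  input=s s u p $  — expand <G> -> s s <S>
step 7: stack=$ <S> s s  input=s s u p $  — match s
step 8: stack=$ <S> s  input=s u p $  — match s
step 9: stack=$ <S>  input=u p $  — expand <S> -> u p <G>
step 10: stack=$ <G> p u  input=u p $  — match u
step 11: stack=$ <G> p  input=p $  — match p
step 12: stack=$ <G>  input=$  — expand <G> -> λ
Accept reached after 12 steps.

12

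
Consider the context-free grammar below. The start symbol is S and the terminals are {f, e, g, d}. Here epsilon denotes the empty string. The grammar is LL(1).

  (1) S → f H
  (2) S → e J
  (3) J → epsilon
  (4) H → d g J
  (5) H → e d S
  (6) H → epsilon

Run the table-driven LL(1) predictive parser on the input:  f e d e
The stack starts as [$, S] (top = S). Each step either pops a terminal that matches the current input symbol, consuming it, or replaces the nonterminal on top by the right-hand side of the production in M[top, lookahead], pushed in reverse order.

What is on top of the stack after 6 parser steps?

e

step 1: stack=$ S  input=f e d e $  — expand S → f H
step 2: stack=$ H f  input=f e d e $  — match f
step 3: stack=$ H  input=e d e $  — expand H → e d S
step 4: stack=$ S d e  input=e d e $  — match e
step 5: stack=$ S d  input=d e $  — match d
step 6: stack=$ S  input=e $  — expand S → e J
Stack after step 6: $ J e (top = e).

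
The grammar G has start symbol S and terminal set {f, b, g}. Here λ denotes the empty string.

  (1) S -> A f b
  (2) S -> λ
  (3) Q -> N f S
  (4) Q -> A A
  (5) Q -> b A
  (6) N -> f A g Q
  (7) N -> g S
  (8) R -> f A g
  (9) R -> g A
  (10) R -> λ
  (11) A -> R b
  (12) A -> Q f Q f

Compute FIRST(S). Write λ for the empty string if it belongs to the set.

FIRST(N): from N->f A g Q we get {f}; from N->g S we get {g}. So FIRST(N) = {f, g}.
FIRST(R): from R->f A g we get {f}; from R->g A we get {g}; from R->λ we get {λ}. So FIRST(R) = {λ, f, g}.
FIRST(S): from S->A f b we get {b, f, g}; from S->λ we get {λ}. So FIRST(S) = {λ, b, f, g}.
FIRST(Q): from Q->N f S we get {f, g}; from Q->A A we get {b, f, g}; from Q->b A we get {b}. So FIRST(Q) = {b, f, g}.
FIRST(A): from A->R b we get {b, f, g}; from A->Q f Q f we get {b, f, g}. So FIRST(A) = {b, f, g}.

{λ, b, f, g}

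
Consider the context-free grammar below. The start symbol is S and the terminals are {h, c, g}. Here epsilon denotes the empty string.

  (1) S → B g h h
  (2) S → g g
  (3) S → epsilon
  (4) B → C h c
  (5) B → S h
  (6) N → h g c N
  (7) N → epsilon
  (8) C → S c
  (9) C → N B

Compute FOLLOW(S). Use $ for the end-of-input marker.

{$, c, h}

FIRST(N): from N→h g c N we get {h}; from N→epsilon we get {epsilon}. So FIRST(N) = {epsilon, h}.
FIRST(S): from S→B g h h we get {c, g, h}; from S→g g we get {g}; from S→epsilon we get {epsilon}. So FIRST(S) = {epsilon, c, g, h}.
FIRST(B): from B→C h c we get {c, g, h}; from B→S h we get {c, g, h}. So FIRST(B) = {c, g, h}.
FIRST(C): from C→S c we get {c, g, h}; from C→N B we get {c, g, h}. So FIRST(C) = {c, g, h}.
FOLLOW(S) includes $ since S is the start symbol.
FOLLOW(S): in B→S h, S is followed by h with FIRST {h}; in C→S c, S is followed by c with FIRST {c}. Thus FOLLOW(S) = {$, c, h}.
FOLLOW(N): in N→h g c N, the suffix after N is empty (adds nothing new); in C→N B, N is followed by B with FIRST {c, g, h}. Thus FOLLOW(N) = {c, g, h}.
FOLLOW(C): in B→C h c, C is followed by h c with FIRST {h}. Thus FOLLOW(C) = {h}.
FOLLOW(B): in S→B g h h, B is followed by g h h with FIRST {g}; in C→N B, the suffix after B is empty, so FOLLOW(B) ⊇ FOLLOW(C) = {h}. Thus FOLLOW(B) = {g, h}.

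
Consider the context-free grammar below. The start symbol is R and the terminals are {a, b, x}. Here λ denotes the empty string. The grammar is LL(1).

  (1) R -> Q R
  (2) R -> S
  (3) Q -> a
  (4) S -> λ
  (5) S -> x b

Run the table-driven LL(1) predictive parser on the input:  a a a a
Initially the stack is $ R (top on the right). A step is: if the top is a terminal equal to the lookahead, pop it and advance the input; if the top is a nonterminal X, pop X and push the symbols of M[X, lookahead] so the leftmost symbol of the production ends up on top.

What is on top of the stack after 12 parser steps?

      Stack  Input      Action
   1  $ R    a a a a $  expand R -> Q R
   2  $ R Q  a a a a $  expand Q -> a
   3  $ R a  a a a a $  match a
   4  $ R    a a a $    expand R -> Q R
   5  $ R Q  a a a $    expand Q -> a
   6  $ R a  a a a $    match a
   7  $ R    a a $      expand R -> Q R
   8  $ R Q  a a $      expand Q -> a
   9  $ R a  a a $      match a
  10  $ R    a $        expand R -> Q R
  11  $ R Q  a $        expand Q -> a
  12  $ R a  a $        match a
Stack after step 12: $ R (top = R).

R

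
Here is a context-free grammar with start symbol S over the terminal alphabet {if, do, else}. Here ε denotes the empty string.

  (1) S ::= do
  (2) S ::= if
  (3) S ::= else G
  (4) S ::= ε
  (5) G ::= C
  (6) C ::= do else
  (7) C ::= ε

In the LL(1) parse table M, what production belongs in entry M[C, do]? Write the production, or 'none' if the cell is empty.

C ::= do else

FIRST(S) = {ε, do, else, if}
FIRST(C) = {ε, do}
FIRST(G) = {ε, do}  (via C)
FOLLOW(S) includes $ since S is the start symbol.
FOLLOW(G): in S::=else G, the suffix after G is empty, so FOLLOW(G) ⊇ FOLLOW(S) = {$}. Thus FOLLOW(G) = {$}.
FOLLOW(C): in G::=C, the suffix after C is empty, so FOLLOW(C) ⊇ FOLLOW(G) = {$}. Thus FOLLOW(C) = {$}.
For C ::= do else: FIRST(do else) = {do}, so it goes in M[C, t] for t ∈ {do}.
For C ::= ε: FIRST(ε) = {ε}, so it goes in M[C, t] for t ∈ {}; since ε ∈ FIRST, also for every t ∈ FOLLOW(C) = {$}.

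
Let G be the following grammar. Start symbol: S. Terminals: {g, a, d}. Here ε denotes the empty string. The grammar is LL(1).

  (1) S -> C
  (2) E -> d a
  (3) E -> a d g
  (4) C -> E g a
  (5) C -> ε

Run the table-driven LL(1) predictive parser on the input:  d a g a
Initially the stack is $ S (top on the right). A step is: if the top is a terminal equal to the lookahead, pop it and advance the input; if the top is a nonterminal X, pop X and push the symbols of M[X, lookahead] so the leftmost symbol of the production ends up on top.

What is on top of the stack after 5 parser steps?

g

step 1: stack=$ S  input=d a g a $  — expand S -> C
step 2: stack=$ C  input=d a g a $  — expand C -> E g a
step 3: stack=$ a g E  input=d a g a $  — expand E -> d a
step 4: stack=$ a g a d  input=d a g a $  — match d
step 5: stack=$ a g a  input=a g a $  — match a
Stack after step 5: $ a g (top = g).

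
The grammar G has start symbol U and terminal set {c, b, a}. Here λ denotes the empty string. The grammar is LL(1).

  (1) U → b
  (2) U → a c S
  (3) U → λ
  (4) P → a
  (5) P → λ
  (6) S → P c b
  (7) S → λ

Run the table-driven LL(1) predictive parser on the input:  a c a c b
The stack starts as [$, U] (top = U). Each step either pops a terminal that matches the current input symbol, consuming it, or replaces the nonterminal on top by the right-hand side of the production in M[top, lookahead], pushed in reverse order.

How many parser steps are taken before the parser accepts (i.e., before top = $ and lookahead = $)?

8

step 1: stack=$ U  input=a c a c b $  — expand U → a c S
step 2: stack=$ S c a  input=a c a c b $  — match a
step 3: stack=$ S c  input=c a c b $  — match c
step 4: stack=$ S  input=a c b $  — expand S → P c b
step 5: stack=$ b c P  input=a c b $  — expand P → a
step 6: stack=$ b c a  input=a c b $  — match a
step 7: stack=$ b c  input=c b $  — match c
step 8: stack=$ b  input=b $  — match b
Accept reached after 8 steps.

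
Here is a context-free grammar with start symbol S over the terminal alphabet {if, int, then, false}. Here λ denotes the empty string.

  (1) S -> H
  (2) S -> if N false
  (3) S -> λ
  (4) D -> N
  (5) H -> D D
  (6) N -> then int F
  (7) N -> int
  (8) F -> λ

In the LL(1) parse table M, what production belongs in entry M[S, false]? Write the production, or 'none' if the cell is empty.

FIRST(N): from N->then int F we get {then}; from N->int we get {int}. So FIRST(N) = {int, then}.
FIRST(F): from F->λ we get {λ}. So FIRST(F) = {λ}.
FIRST(D): from D->N we get {int, then}. So FIRST(D) = {int, then}.
FIRST(H): from H->D D we get {int, then}. So FIRST(H) = {int, then}.
FIRST(S): from S->H we get {int, then}; from S->if N false we get {if}; from S->λ we get {λ}. So FIRST(S) = {λ, if, int, then}.
FOLLOW(S) includes $ since S is the start symbol.
FOLLOW(S): S appears on no right-hand side. Thus FOLLOW(S) = {$}.
For S -> H: FIRST(H) = {int, then}, so it goes in M[S, t] for t ∈ {int, then}.
For S -> if N false: FIRST(if N false) = {if}, so it goes in M[S, t] for t ∈ {if}.
For S -> λ: FIRST(λ) = {λ}, so it goes in M[S, t] for t ∈ {}; since λ ∈ FIRST, also for every t ∈ FOLLOW(S) = {$}.
None of these place a production in M[S, false].

none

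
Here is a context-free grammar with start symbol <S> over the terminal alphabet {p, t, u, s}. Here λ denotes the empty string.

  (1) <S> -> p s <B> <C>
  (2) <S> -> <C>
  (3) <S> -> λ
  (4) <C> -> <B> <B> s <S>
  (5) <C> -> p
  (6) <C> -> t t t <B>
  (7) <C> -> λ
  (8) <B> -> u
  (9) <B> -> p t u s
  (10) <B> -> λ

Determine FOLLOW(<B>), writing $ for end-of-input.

{$, p, s, t, u}

FIRST(<B>) = {λ, p, u}
FIRST(<C>) = {λ, p, s, t, u}  (via <B> <B> s <S>)
FIRST(<S>) = {λ, p, s, t, u}  (via <C>)
FOLLOW(<S>) includes $ since <S> is the start symbol.
FOLLOW(<S>): in <C>-><B> <B> s <S>, the suffix after <S> is empty, so FOLLOW(<S>) ⊇ FOLLOW(<C>) = {$}. Thus FOLLOW(<S>) = {$}.
FOLLOW(<C>): in <S>->p s <B> <C>, the suffix after <C> is empty, so FOLLOW(<C>) ⊇ FOLLOW(<S>) = {$}; in <S>-><C>, the suffix after <C> is empty, so FOLLOW(<C>) ⊇ FOLLOW(<S>) = {$}. Thus FOLLOW(<C>) = {$}.
FOLLOW(<B>): in <S>->p s <B> <C>, <B> is followed by <C> with FIRST {λ, p, s, t, u}; in <S>->p s <B> <C>, the suffix after <B> is nullable, so FOLLOW(<B>) ⊇ FOLLOW(<S>) = {$}; in <C>-><B> <B> s <S> (occurrence 1), <B> is followed by <B> s <S> with FIRST {p, s, u}; in <C>-><B> <B> s <S> (occurrence 2), <B> is followed by s <S> with FIRST {s}; in <C>->t t t <B>, the suffix after <B> is empty, so FOLLOW(<B>) ⊇ FOLLOW(<C>) = {$}. Thus FOLLOW(<B>) = {$, p, s, t, u}.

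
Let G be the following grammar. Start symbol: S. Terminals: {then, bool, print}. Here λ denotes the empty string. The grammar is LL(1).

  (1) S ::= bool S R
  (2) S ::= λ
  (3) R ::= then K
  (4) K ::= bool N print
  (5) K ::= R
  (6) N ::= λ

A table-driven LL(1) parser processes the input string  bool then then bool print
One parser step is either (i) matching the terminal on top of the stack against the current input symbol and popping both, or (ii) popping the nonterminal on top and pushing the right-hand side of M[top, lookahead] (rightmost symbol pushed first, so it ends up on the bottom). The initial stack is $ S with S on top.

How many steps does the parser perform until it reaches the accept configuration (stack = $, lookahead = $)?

12

      Stack           Input                        Action
   1  $ S             bool then then bool print $  expand S ::= bool S R
   2  $ R S bool      bool then then bool print $  match bool
   3  $ R S           then then bool print $       expand S ::= λ
   4  $ R             then then bool print $       expand R ::= then K
   5  $ K then        then then bool print $       match then
   6  $ K             then bool print $            expand K ::= R
   7  $ R             then bool print $            expand R ::= then K
   8  $ K then        then bool print $            match then
   9  $ K             bool print $                 expand K ::= bool N print
  10  $ print N bool  bool print $                 match bool
  11  $ print N       print $                      expand N ::= λ
  12  $ print         print $                      match print
Accept reached after 12 steps.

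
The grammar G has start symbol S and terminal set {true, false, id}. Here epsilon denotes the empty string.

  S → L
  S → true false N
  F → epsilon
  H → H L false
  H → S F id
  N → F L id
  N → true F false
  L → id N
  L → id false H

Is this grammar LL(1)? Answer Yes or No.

FIRST(S) = {id, true}
FIRST(F) = {epsilon}
FIRST(H) = {id, true}
FIRST(N) = {id, true}
FIRST(L) = {id}
FOLLOW(S) = {$, id}
FOLLOW(F) = {false, id}
FOLLOW(H) = {$, false, id}
FOLLOW(N) = {$, false, id}
FOLLOW(L) = {$, false, id}
Cell M[H, id] receives both H → H L false and H → S F id — the grammar is not LL(1).

No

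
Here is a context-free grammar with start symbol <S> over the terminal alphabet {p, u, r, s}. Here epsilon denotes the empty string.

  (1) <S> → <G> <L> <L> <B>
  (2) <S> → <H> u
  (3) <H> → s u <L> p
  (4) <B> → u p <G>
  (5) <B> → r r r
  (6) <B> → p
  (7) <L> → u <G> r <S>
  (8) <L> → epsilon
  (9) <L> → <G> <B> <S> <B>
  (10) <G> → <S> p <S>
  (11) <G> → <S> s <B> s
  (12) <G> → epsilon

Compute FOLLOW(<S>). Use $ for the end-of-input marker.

{$, p, r, s, u}

FIRST(<H>): from <H>→s u <L> p we get {s}. So FIRST(<H>) = {s}.
FIRST(<B>): from <B>→u p <G> we get {u}; from <B>→r r r we get {r}; from <B>→p we get {p}. So FIRST(<B>) = {p, r, u}.
FIRST(<S>): from <S>→<G> <L> <L> <B> we get {p, r, s, u}; from <S>→<H> u we get {s}. So FIRST(<S>) = {p, r, s, u}.
FIRST(<G>): from <G>→<S> p <S> we get {p, r, s, u}; from <G>→<S> s <B> s we get {p, r, s, u}; from <G>→epsilon we get {epsilon}. So FIRST(<G>) = {epsilon, p, r, s, u}.
FIRST(<L>): from <L>→u <G> r <S> we get {u}; from <L>→epsilon we get {epsilon}; from <L>→<G> <B> <S> <B> we get {p, r, s, u}. So FIRST(<L>) = {epsilon, p, r, s, u}.
FOLLOW(<S>) includes $ since <S> is the start symbol.
FOLLOW(<H>): in <S>→<H> u, <H> is followed by u with FIRST {u}. Thus FOLLOW(<H>) = {u}.
FOLLOW(<L>): in <S>→<G> <L> <L> <B> (occurrence 1), <L> is followed by <L> <B> with FIRST {p, r, s, u}; in <S>→<G> <L> <L> <B> (occurrence 2), <L> is followed by <B> with FIRST {p, r, u}; in <H>→s u <L> p, <L> is followed by p with FIRST {p}. Thus FOLLOW(<L>) = {p, r, s, u}.
FOLLOW(<S>): in <L>→u <G> r <S>, the suffix after <S> is empty, so FOLLOW(<S>) ⊇ FOLLOW(<L>) = {p, r, s, u}; in <L>→<G> <B> <S> <B>, <S> is followed by <B> with FIRST {p, r, u}; in <G>→<S> p <S> (occurrence 1), <S> is followed by p <S> with FIRST {p}; in <G>→<S> p <S> (occurrence 2), the suffix after <S> is empty, so FOLLOW(<S>) ⊇ FOLLOW(<G>) = {$, p, r, s, u}; in <G>→<S> s <B> s, <S> is followed by s <B> s with FIRST {s}. Thus FOLLOW(<S>) = {$, p, r, s, u}.
FOLLOW(<B>): in <S>→<G> <L> <L> <B>, the suffix after <B> is empty, so FOLLOW(<B>) ⊇ FOLLOW(<S>) = {$, p, r, s, u}; in <L>→<G> <B> <S> <B> (occurrence 1), <B> is followed by <S> <B> with FIRST {p, r, s, u}; in <L>→<G> <B> <S> <B> (occurrence 2), the suffix after <B> is empty, so FOLLOW(<B>) ⊇ FOLLOW(<L>) = {p, r, s, u}; in <G>→<S> s <B> s, <B> is followed by s with FIRST {s}. Thus FOLLOW(<B>) = {$, p, r, s, u}.
FOLLOW(<G>): in <S>→<G> <L> <L> <B>, <G> is followed by <L> <L> <B> with FIRST {p, r, s, u}; in <B>→u p <G>, the suffix after <G> is empty, so FOLLOW(<G>) ⊇ FOLLOW(<B>) = {$, p, r, s, u}; in <L>→u <G> r <S>, <G> is followed by r <S> with FIRST {r}; in <L>→<G> <B> <S> <B>, <G> is followed by <B> <S> <B> with FIRST {p, r, u}. Thus FOLLOW(<G>) = {$, p, r, s, u}.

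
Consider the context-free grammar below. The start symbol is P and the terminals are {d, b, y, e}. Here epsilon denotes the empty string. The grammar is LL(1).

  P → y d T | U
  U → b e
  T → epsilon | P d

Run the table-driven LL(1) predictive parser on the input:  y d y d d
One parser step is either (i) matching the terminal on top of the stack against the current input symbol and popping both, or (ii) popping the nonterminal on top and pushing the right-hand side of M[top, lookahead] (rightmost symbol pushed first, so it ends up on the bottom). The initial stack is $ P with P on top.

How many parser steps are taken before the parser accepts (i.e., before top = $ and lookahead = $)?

     Stack      Input        Action
  1  $ P        y d y d d $  expand P → y d T
  2  $ T d y    y d y d d $  match y
  3  $ T d      d y d d $    match d
  4  $ T        y d d $      expand T → P d
  5  $ d P      y d d $      expand P → y d T
  6  $ d T d y  y d d $      match y
  7  $ d T d    d d $        match d
  8  $ d T      d $          expand T → epsilon
  9  $ d        d $          match d
Accept reached after 9 steps.

9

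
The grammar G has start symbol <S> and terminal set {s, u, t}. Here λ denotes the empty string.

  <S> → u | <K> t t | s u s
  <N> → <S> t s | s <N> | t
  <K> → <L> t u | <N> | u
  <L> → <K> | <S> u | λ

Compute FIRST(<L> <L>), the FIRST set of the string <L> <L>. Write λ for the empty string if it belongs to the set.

FIRST(<S>): from <S>→u we get {u}; from <S>→<K> t t we get {s, t, u}; from <S>→s u s we get {s}. So FIRST(<S>) = {s, t, u}.
FIRST(<N>): from <N>→<S> t s we get {s, t, u}; from <N>→s <N> we get {s}; from <N>→t we get {t}. So FIRST(<N>) = {s, t, u}.
FIRST(<K>): from <K>→<L> t u we get {s, t, u}; from <K>→<N> we get {s, t, u}; from <K>→u we get {u}. So FIRST(<K>) = {s, t, u}.
FIRST(<L>): from <L>→<K> we get {s, t, u}; from <L>→<S> u we get {s, t, u}; from <L>→λ we get {λ}. So FIRST(<L>) = {λ, s, t, u}.
FIRST(<L> <L>): take FIRST of each symbol in turn, carrying on past any symbol whose FIRST contains λ; result {λ, s, t, u}.

{λ, s, t, u}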